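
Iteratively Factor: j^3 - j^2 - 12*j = (j + 3)*(j^2 - 4*j) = j*(j + 3)*(j - 4)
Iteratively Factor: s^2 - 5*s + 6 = (s - 2)*(s - 3)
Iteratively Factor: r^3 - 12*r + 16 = (r - 2)*(r^2 + 2*r - 8) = (r - 2)^2*(r + 4)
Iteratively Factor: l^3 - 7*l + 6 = (l - 2)*(l^2 + 2*l - 3) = (l - 2)*(l + 3)*(l - 1)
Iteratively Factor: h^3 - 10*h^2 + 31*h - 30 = (h - 5)*(h^2 - 5*h + 6) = (h - 5)*(h - 2)*(h - 3)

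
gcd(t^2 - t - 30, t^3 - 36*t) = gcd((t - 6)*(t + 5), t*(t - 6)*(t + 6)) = t - 6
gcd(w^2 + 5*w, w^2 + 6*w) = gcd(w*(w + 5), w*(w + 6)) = w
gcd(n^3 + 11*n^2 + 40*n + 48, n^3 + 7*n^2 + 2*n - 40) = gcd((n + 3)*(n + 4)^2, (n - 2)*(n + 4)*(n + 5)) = n + 4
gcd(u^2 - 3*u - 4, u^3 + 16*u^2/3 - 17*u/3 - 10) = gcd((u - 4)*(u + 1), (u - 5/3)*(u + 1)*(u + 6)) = u + 1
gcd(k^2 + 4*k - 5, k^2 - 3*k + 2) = k - 1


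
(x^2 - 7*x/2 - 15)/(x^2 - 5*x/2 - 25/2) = (x - 6)/(x - 5)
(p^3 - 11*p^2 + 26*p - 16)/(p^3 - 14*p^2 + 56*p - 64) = (p - 1)/(p - 4)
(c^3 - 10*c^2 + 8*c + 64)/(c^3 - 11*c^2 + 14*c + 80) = (c - 4)/(c - 5)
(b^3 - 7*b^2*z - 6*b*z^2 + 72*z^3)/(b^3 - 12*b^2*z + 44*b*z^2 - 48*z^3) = (-b - 3*z)/(-b + 2*z)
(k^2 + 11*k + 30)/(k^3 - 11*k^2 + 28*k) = (k^2 + 11*k + 30)/(k*(k^2 - 11*k + 28))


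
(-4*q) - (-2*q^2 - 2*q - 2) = 2*q^2 - 2*q + 2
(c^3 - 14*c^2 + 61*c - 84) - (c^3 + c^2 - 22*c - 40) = -15*c^2 + 83*c - 44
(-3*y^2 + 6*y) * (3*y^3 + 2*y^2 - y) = -9*y^5 + 12*y^4 + 15*y^3 - 6*y^2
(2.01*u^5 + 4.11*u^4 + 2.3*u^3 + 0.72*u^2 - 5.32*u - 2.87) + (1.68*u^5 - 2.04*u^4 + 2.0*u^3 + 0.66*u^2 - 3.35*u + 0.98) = 3.69*u^5 + 2.07*u^4 + 4.3*u^3 + 1.38*u^2 - 8.67*u - 1.89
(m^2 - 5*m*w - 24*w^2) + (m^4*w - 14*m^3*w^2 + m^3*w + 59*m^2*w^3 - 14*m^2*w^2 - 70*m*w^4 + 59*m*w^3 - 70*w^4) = m^4*w - 14*m^3*w^2 + m^3*w + 59*m^2*w^3 - 14*m^2*w^2 + m^2 - 70*m*w^4 + 59*m*w^3 - 5*m*w - 70*w^4 - 24*w^2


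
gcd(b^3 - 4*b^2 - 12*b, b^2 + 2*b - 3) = 1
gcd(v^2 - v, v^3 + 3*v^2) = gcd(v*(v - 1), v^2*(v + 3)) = v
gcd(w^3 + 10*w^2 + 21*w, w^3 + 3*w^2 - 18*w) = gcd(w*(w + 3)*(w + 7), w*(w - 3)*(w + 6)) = w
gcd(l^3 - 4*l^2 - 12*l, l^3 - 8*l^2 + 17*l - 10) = 1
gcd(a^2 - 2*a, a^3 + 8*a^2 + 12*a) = a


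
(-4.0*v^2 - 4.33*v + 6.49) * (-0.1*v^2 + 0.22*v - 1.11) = 0.4*v^4 - 0.447*v^3 + 2.8384*v^2 + 6.2341*v - 7.2039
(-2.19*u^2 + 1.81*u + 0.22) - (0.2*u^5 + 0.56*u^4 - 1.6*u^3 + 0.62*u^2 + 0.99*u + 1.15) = -0.2*u^5 - 0.56*u^4 + 1.6*u^3 - 2.81*u^2 + 0.82*u - 0.93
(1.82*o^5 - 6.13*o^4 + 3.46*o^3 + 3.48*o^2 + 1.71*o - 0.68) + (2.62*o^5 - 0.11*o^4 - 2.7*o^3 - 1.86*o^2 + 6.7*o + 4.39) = 4.44*o^5 - 6.24*o^4 + 0.76*o^3 + 1.62*o^2 + 8.41*o + 3.71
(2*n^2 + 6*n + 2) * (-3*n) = -6*n^3 - 18*n^2 - 6*n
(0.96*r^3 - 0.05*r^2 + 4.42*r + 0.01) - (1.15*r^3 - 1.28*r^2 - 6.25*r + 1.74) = -0.19*r^3 + 1.23*r^2 + 10.67*r - 1.73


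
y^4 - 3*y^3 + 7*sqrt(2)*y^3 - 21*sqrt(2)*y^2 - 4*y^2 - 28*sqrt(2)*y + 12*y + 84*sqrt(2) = (y - 3)*(y - 2)*(y + 2)*(y + 7*sqrt(2))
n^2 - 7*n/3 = n*(n - 7/3)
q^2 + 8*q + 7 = (q + 1)*(q + 7)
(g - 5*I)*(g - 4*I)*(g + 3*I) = g^3 - 6*I*g^2 + 7*g - 60*I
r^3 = r^3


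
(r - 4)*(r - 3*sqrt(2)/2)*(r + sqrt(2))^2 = r^4 - 4*r^3 + sqrt(2)*r^3/2 - 4*r^2 - 2*sqrt(2)*r^2 - 3*sqrt(2)*r + 16*r + 12*sqrt(2)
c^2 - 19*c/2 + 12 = (c - 8)*(c - 3/2)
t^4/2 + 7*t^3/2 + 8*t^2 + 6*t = t*(t/2 + 1)*(t + 2)*(t + 3)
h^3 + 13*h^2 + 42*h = h*(h + 6)*(h + 7)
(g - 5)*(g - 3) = g^2 - 8*g + 15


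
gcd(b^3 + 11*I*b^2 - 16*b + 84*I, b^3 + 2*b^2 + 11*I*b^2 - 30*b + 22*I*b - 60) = b + 6*I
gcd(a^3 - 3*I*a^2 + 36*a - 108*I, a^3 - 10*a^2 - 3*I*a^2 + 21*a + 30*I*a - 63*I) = a - 3*I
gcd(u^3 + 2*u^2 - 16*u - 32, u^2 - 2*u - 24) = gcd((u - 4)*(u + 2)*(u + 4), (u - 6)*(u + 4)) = u + 4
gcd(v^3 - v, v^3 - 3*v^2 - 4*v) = v^2 + v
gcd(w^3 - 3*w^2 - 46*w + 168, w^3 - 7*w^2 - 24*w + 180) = w - 6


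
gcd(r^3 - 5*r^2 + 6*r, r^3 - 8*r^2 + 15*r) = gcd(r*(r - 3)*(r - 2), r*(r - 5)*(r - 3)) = r^2 - 3*r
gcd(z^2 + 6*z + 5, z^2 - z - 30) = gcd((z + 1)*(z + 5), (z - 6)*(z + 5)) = z + 5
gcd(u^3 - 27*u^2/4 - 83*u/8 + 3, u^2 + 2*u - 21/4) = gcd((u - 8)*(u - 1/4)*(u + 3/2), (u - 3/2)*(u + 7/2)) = 1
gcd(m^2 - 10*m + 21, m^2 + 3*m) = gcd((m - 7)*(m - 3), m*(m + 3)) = 1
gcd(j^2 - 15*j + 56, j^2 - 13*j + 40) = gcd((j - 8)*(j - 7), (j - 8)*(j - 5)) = j - 8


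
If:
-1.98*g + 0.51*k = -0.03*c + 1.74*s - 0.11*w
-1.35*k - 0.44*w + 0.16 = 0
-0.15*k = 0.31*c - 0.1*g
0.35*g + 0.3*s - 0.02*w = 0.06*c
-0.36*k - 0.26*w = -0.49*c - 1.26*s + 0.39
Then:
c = -0.11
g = -0.37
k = -0.02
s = 0.43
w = 0.44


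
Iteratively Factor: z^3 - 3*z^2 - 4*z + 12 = (z - 3)*(z^2 - 4) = (z - 3)*(z + 2)*(z - 2)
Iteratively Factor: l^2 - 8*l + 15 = (l - 5)*(l - 3)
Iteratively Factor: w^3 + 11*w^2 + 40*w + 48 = (w + 4)*(w^2 + 7*w + 12) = (w + 4)^2*(w + 3)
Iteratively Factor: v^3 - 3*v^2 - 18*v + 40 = (v + 4)*(v^2 - 7*v + 10) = (v - 5)*(v + 4)*(v - 2)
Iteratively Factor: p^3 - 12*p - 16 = (p - 4)*(p^2 + 4*p + 4) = (p - 4)*(p + 2)*(p + 2)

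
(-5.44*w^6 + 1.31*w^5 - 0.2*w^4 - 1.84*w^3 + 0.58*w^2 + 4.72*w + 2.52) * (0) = 0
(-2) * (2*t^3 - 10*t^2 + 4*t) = -4*t^3 + 20*t^2 - 8*t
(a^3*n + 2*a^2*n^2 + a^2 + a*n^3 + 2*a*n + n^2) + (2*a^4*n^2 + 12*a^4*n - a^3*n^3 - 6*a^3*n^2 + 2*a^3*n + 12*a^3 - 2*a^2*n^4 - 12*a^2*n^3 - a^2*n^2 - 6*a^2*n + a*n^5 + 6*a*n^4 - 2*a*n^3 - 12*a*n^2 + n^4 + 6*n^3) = 2*a^4*n^2 + 12*a^4*n - a^3*n^3 - 6*a^3*n^2 + 3*a^3*n + 12*a^3 - 2*a^2*n^4 - 12*a^2*n^3 + a^2*n^2 - 6*a^2*n + a^2 + a*n^5 + 6*a*n^4 - a*n^3 - 12*a*n^2 + 2*a*n + n^4 + 6*n^3 + n^2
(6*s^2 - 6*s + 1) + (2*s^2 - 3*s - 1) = 8*s^2 - 9*s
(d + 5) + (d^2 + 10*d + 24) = d^2 + 11*d + 29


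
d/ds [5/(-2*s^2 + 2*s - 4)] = 5*(2*s - 1)/(2*(s^2 - s + 2)^2)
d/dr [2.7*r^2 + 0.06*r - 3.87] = 5.4*r + 0.06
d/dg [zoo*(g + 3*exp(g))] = zoo*(exp(g) + 1)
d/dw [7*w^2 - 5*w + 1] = 14*w - 5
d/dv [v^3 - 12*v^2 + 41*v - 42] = 3*v^2 - 24*v + 41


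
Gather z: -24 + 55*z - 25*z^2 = -25*z^2 + 55*z - 24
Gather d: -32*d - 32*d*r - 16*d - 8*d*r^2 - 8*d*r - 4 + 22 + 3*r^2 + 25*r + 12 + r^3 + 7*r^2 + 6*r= d*(-8*r^2 - 40*r - 48) + r^3 + 10*r^2 + 31*r + 30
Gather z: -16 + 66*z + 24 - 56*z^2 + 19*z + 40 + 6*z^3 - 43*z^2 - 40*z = 6*z^3 - 99*z^2 + 45*z + 48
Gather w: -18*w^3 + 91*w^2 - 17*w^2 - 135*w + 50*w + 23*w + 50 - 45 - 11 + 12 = -18*w^3 + 74*w^2 - 62*w + 6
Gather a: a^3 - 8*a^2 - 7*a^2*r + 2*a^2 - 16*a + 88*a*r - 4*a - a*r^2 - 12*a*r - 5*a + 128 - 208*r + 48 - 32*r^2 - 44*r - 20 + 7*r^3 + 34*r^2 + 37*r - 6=a^3 + a^2*(-7*r - 6) + a*(-r^2 + 76*r - 25) + 7*r^3 + 2*r^2 - 215*r + 150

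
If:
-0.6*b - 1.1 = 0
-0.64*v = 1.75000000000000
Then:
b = -1.83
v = -2.73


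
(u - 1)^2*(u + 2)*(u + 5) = u^4 + 5*u^3 - 3*u^2 - 13*u + 10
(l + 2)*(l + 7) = l^2 + 9*l + 14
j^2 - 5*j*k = j*(j - 5*k)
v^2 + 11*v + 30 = (v + 5)*(v + 6)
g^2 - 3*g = g*(g - 3)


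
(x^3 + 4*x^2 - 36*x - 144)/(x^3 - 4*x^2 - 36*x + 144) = (x + 4)/(x - 4)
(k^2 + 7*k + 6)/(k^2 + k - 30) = (k + 1)/(k - 5)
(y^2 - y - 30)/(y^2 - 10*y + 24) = (y + 5)/(y - 4)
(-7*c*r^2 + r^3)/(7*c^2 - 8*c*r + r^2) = r^2/(-c + r)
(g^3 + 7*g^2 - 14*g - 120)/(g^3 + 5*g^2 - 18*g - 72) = (g + 5)/(g + 3)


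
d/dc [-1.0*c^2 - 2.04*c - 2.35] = -2.0*c - 2.04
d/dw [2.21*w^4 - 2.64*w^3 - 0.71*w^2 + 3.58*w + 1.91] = 8.84*w^3 - 7.92*w^2 - 1.42*w + 3.58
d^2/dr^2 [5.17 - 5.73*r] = 0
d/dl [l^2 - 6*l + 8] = 2*l - 6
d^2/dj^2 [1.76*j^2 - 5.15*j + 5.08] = 3.52000000000000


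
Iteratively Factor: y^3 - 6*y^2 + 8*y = (y - 2)*(y^2 - 4*y) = y*(y - 2)*(y - 4)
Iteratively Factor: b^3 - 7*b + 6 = (b - 1)*(b^2 + b - 6) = (b - 1)*(b + 3)*(b - 2)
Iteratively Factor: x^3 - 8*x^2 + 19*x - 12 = (x - 3)*(x^2 - 5*x + 4) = (x - 4)*(x - 3)*(x - 1)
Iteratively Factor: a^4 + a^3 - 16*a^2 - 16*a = (a - 4)*(a^3 + 5*a^2 + 4*a) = (a - 4)*(a + 4)*(a^2 + a) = (a - 4)*(a + 1)*(a + 4)*(a)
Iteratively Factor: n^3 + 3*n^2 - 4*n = (n)*(n^2 + 3*n - 4) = n*(n - 1)*(n + 4)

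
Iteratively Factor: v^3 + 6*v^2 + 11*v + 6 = (v + 3)*(v^2 + 3*v + 2) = (v + 1)*(v + 3)*(v + 2)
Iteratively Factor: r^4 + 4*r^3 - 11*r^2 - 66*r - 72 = (r - 4)*(r^3 + 8*r^2 + 21*r + 18) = (r - 4)*(r + 3)*(r^2 + 5*r + 6) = (r - 4)*(r + 2)*(r + 3)*(r + 3)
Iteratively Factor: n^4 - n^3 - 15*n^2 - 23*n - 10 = (n + 1)*(n^3 - 2*n^2 - 13*n - 10) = (n + 1)^2*(n^2 - 3*n - 10) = (n - 5)*(n + 1)^2*(n + 2)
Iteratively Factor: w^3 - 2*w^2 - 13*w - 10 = (w + 2)*(w^2 - 4*w - 5) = (w + 1)*(w + 2)*(w - 5)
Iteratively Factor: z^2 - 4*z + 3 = (z - 1)*(z - 3)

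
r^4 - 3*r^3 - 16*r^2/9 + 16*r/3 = r*(r - 3)*(r - 4/3)*(r + 4/3)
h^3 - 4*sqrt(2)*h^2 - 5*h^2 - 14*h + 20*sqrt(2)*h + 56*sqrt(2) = (h - 7)*(h + 2)*(h - 4*sqrt(2))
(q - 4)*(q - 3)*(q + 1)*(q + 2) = q^4 - 4*q^3 - 7*q^2 + 22*q + 24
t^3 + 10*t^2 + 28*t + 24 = (t + 2)^2*(t + 6)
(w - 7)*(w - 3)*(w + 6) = w^3 - 4*w^2 - 39*w + 126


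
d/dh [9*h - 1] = 9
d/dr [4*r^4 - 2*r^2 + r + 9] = 16*r^3 - 4*r + 1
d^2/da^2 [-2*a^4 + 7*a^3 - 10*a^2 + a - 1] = -24*a^2 + 42*a - 20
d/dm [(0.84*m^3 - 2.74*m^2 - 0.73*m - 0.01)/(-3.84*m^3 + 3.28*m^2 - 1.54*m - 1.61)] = (-7.7664*m^4 - 8.1936*m^3 + 2.4416*m^2 + 8.8884*m + 1.1599)/(14.7456*m^6 - 25.1904*m^5 + 22.5856*m^4 + 2.2624*m^3 - 8.19*m^2 + 4.9588*m + 2.5921)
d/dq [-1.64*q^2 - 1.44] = -3.28*q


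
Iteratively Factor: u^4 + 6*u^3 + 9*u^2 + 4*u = (u)*(u^3 + 6*u^2 + 9*u + 4) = u*(u + 4)*(u^2 + 2*u + 1) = u*(u + 1)*(u + 4)*(u + 1)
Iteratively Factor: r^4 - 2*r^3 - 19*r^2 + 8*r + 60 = (r - 5)*(r^3 + 3*r^2 - 4*r - 12) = (r - 5)*(r + 2)*(r^2 + r - 6) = (r - 5)*(r + 2)*(r + 3)*(r - 2)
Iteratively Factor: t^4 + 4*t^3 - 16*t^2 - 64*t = (t + 4)*(t^3 - 16*t) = t*(t + 4)*(t^2 - 16) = t*(t - 4)*(t + 4)*(t + 4)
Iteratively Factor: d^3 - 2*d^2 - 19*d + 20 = (d + 4)*(d^2 - 6*d + 5) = (d - 1)*(d + 4)*(d - 5)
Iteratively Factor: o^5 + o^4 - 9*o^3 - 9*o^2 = (o + 3)*(o^4 - 2*o^3 - 3*o^2) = o*(o + 3)*(o^3 - 2*o^2 - 3*o) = o*(o + 1)*(o + 3)*(o^2 - 3*o) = o*(o - 3)*(o + 1)*(o + 3)*(o)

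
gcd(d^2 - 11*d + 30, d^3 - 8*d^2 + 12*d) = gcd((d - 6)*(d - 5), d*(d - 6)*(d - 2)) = d - 6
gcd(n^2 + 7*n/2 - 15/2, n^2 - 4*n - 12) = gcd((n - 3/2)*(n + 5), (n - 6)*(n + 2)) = 1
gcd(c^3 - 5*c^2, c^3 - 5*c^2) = c^3 - 5*c^2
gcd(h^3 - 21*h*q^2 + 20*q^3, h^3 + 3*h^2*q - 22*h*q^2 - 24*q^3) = -h + 4*q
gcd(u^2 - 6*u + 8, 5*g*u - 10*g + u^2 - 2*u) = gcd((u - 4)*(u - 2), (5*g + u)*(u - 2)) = u - 2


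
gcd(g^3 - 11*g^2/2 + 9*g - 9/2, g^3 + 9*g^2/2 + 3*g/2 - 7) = g - 1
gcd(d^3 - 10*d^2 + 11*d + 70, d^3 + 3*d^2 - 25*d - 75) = d - 5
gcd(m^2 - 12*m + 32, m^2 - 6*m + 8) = m - 4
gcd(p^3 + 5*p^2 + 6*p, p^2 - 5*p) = p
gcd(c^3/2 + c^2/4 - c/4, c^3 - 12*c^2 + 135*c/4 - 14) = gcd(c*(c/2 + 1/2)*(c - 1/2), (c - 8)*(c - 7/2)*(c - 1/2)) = c - 1/2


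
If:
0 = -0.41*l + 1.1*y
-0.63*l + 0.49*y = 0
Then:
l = 0.00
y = 0.00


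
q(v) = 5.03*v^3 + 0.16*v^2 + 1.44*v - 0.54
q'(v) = 15.09*v^2 + 0.32*v + 1.44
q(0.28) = -0.01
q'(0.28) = 2.71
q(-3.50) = -219.28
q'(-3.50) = 185.17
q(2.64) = 96.93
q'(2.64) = 107.46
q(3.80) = 283.25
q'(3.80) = 220.56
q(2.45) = 77.92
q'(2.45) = 92.80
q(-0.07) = -0.64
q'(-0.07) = 1.49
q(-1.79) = -31.45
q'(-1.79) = 49.22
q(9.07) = 3778.78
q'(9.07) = 1245.72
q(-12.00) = -8686.62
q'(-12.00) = 2170.56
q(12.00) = 8731.62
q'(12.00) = 2178.24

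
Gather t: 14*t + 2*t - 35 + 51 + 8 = 16*t + 24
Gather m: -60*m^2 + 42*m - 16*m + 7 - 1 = -60*m^2 + 26*m + 6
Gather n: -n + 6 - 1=5 - n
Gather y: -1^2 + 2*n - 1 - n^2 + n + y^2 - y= -n^2 + 3*n + y^2 - y - 2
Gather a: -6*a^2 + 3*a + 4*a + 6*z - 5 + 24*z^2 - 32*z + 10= -6*a^2 + 7*a + 24*z^2 - 26*z + 5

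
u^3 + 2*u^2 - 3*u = u*(u - 1)*(u + 3)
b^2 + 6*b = b*(b + 6)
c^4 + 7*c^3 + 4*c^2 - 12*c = c*(c - 1)*(c + 2)*(c + 6)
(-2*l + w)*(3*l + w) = -6*l^2 + l*w + w^2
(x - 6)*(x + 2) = x^2 - 4*x - 12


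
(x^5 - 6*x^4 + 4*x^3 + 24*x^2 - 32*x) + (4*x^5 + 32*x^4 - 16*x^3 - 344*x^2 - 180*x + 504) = 5*x^5 + 26*x^4 - 12*x^3 - 320*x^2 - 212*x + 504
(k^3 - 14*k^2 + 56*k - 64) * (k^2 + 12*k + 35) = k^5 - 2*k^4 - 77*k^3 + 118*k^2 + 1192*k - 2240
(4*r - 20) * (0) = 0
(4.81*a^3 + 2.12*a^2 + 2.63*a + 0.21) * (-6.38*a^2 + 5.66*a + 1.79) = -30.6878*a^5 + 13.699*a^4 + 3.8297*a^3 + 17.3408*a^2 + 5.8963*a + 0.3759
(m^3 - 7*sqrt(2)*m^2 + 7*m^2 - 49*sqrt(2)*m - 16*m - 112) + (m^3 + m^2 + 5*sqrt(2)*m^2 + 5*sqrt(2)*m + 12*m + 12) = 2*m^3 - 2*sqrt(2)*m^2 + 8*m^2 - 44*sqrt(2)*m - 4*m - 100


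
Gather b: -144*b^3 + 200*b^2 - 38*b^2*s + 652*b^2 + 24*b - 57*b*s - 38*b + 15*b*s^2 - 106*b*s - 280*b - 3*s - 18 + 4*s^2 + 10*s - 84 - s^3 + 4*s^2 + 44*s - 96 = -144*b^3 + b^2*(852 - 38*s) + b*(15*s^2 - 163*s - 294) - s^3 + 8*s^2 + 51*s - 198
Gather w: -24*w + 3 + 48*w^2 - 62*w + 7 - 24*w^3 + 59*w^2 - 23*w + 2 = -24*w^3 + 107*w^2 - 109*w + 12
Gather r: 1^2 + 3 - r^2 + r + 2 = -r^2 + r + 6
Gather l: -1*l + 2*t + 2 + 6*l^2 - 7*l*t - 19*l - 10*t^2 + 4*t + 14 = 6*l^2 + l*(-7*t - 20) - 10*t^2 + 6*t + 16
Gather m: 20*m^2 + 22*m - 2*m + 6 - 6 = 20*m^2 + 20*m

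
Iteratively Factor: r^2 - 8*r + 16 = (r - 4)*(r - 4)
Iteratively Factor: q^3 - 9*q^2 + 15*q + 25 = (q - 5)*(q^2 - 4*q - 5) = (q - 5)*(q + 1)*(q - 5)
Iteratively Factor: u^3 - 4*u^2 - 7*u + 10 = (u - 5)*(u^2 + u - 2) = (u - 5)*(u - 1)*(u + 2)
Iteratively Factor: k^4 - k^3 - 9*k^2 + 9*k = (k - 1)*(k^3 - 9*k) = (k - 1)*(k + 3)*(k^2 - 3*k) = k*(k - 1)*(k + 3)*(k - 3)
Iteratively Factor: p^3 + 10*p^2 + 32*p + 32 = (p + 4)*(p^2 + 6*p + 8) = (p + 2)*(p + 4)*(p + 4)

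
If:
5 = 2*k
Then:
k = 5/2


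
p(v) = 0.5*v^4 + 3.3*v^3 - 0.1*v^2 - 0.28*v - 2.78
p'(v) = 2.0*v^3 + 9.9*v^2 - 0.2*v - 0.28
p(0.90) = -0.38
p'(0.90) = 9.02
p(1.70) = 16.84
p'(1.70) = 37.82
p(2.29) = 49.43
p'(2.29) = 75.20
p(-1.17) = -6.94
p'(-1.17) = 10.30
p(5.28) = 867.31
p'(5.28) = 569.06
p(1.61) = 13.64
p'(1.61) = 33.41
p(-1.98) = -20.55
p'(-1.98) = 23.40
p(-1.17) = -6.94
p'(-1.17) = 10.30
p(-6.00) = -69.50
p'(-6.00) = -74.68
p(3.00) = 125.08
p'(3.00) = 142.22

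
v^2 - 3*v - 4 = (v - 4)*(v + 1)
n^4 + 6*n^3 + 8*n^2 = n^2*(n + 2)*(n + 4)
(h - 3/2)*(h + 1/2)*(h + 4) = h^3 + 3*h^2 - 19*h/4 - 3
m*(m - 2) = m^2 - 2*m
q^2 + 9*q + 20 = (q + 4)*(q + 5)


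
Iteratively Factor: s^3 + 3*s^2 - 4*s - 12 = (s - 2)*(s^2 + 5*s + 6) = (s - 2)*(s + 3)*(s + 2)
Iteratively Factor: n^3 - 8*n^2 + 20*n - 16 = (n - 4)*(n^2 - 4*n + 4) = (n - 4)*(n - 2)*(n - 2)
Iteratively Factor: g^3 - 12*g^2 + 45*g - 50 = (g - 2)*(g^2 - 10*g + 25) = (g - 5)*(g - 2)*(g - 5)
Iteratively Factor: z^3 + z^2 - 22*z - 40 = (z + 2)*(z^2 - z - 20) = (z - 5)*(z + 2)*(z + 4)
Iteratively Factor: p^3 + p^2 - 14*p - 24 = (p + 2)*(p^2 - p - 12) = (p + 2)*(p + 3)*(p - 4)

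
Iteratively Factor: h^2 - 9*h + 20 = (h - 5)*(h - 4)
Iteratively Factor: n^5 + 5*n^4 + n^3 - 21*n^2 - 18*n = (n - 2)*(n^4 + 7*n^3 + 15*n^2 + 9*n) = n*(n - 2)*(n^3 + 7*n^2 + 15*n + 9) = n*(n - 2)*(n + 1)*(n^2 + 6*n + 9) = n*(n - 2)*(n + 1)*(n + 3)*(n + 3)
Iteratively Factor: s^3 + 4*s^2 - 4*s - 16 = (s - 2)*(s^2 + 6*s + 8) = (s - 2)*(s + 2)*(s + 4)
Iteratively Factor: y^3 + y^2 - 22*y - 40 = (y + 2)*(y^2 - y - 20) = (y - 5)*(y + 2)*(y + 4)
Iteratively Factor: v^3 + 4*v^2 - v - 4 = (v - 1)*(v^2 + 5*v + 4) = (v - 1)*(v + 1)*(v + 4)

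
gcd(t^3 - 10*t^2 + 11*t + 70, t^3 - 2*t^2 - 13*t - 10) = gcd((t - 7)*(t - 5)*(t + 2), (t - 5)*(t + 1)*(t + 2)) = t^2 - 3*t - 10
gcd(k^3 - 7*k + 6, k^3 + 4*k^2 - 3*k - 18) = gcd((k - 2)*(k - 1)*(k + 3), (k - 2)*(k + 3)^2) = k^2 + k - 6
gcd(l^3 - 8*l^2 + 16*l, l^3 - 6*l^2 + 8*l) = l^2 - 4*l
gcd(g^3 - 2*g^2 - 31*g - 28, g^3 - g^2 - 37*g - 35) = g^2 - 6*g - 7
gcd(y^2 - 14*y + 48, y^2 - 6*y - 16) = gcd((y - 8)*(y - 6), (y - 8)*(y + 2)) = y - 8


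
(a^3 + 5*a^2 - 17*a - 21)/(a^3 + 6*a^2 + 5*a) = (a^2 + 4*a - 21)/(a*(a + 5))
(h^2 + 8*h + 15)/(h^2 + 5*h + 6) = (h + 5)/(h + 2)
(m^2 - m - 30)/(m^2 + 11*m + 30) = (m - 6)/(m + 6)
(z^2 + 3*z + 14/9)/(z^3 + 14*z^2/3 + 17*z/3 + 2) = (z + 7/3)/(z^2 + 4*z + 3)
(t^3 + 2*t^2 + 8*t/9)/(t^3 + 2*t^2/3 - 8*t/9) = (3*t + 2)/(3*t - 2)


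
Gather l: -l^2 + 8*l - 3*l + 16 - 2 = -l^2 + 5*l + 14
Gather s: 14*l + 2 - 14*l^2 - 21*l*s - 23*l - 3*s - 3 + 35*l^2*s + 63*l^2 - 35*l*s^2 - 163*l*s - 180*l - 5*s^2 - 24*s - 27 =49*l^2 - 189*l + s^2*(-35*l - 5) + s*(35*l^2 - 184*l - 27) - 28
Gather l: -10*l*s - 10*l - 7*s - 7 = l*(-10*s - 10) - 7*s - 7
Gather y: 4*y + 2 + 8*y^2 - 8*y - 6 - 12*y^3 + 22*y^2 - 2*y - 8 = -12*y^3 + 30*y^2 - 6*y - 12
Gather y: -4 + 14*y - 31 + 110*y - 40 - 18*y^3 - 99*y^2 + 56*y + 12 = -18*y^3 - 99*y^2 + 180*y - 63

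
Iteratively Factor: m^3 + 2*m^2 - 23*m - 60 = (m - 5)*(m^2 + 7*m + 12) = (m - 5)*(m + 3)*(m + 4)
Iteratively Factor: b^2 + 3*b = (b)*(b + 3)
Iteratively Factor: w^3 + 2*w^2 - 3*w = (w)*(w^2 + 2*w - 3) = w*(w + 3)*(w - 1)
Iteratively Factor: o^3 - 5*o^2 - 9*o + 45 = (o + 3)*(o^2 - 8*o + 15) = (o - 3)*(o + 3)*(o - 5)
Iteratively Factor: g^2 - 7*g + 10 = (g - 2)*(g - 5)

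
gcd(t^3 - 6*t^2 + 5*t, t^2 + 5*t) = t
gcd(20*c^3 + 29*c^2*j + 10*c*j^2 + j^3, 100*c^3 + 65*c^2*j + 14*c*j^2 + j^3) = 20*c^2 + 9*c*j + j^2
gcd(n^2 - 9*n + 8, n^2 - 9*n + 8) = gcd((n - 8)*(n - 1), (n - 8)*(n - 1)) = n^2 - 9*n + 8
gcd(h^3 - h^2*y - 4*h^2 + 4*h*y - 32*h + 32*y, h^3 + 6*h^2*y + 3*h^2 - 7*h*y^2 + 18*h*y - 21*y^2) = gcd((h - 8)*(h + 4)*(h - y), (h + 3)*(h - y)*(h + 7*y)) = -h + y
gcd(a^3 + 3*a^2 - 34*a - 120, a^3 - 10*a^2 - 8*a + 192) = a^2 - 2*a - 24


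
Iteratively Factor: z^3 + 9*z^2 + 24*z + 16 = (z + 4)*(z^2 + 5*z + 4) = (z + 1)*(z + 4)*(z + 4)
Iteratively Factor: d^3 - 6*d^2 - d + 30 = (d - 3)*(d^2 - 3*d - 10) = (d - 3)*(d + 2)*(d - 5)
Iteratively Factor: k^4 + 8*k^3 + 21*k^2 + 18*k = (k + 3)*(k^3 + 5*k^2 + 6*k) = (k + 3)^2*(k^2 + 2*k) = k*(k + 3)^2*(k + 2)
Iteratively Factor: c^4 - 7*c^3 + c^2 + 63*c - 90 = (c - 2)*(c^3 - 5*c^2 - 9*c + 45) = (c - 2)*(c + 3)*(c^2 - 8*c + 15) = (c - 3)*(c - 2)*(c + 3)*(c - 5)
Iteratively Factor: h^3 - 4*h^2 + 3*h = (h - 1)*(h^2 - 3*h) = (h - 3)*(h - 1)*(h)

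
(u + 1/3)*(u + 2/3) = u^2 + u + 2/9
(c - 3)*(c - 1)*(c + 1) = c^3 - 3*c^2 - c + 3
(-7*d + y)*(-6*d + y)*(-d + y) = -42*d^3 + 55*d^2*y - 14*d*y^2 + y^3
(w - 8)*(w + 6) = w^2 - 2*w - 48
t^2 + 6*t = t*(t + 6)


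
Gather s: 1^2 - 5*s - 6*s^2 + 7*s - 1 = -6*s^2 + 2*s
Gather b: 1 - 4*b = 1 - 4*b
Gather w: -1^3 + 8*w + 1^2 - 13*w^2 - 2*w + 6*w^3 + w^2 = 6*w^3 - 12*w^2 + 6*w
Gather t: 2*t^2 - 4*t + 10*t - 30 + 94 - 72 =2*t^2 + 6*t - 8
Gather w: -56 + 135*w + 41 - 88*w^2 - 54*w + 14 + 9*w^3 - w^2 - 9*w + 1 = 9*w^3 - 89*w^2 + 72*w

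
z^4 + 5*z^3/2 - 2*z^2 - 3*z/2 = z*(z - 1)*(z + 1/2)*(z + 3)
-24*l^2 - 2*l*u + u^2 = (-6*l + u)*(4*l + u)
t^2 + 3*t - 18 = (t - 3)*(t + 6)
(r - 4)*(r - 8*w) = r^2 - 8*r*w - 4*r + 32*w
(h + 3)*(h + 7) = h^2 + 10*h + 21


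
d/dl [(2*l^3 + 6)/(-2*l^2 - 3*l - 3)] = 2*(-3*l^2*(2*l^2 + 3*l + 3) + (4*l + 3)*(l^3 + 3))/(2*l^2 + 3*l + 3)^2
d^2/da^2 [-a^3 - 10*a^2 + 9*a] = -6*a - 20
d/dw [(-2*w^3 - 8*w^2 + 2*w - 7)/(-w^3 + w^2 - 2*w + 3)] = (-10*w^4 + 12*w^3 - 25*w^2 - 34*w - 8)/(w^6 - 2*w^5 + 5*w^4 - 10*w^3 + 10*w^2 - 12*w + 9)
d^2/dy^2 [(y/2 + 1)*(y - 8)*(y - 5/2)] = 3*y - 17/2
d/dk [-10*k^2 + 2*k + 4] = 2 - 20*k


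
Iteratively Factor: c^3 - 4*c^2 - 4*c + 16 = (c - 2)*(c^2 - 2*c - 8) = (c - 4)*(c - 2)*(c + 2)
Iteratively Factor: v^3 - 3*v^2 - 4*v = (v - 4)*(v^2 + v) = (v - 4)*(v + 1)*(v)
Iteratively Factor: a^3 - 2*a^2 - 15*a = (a - 5)*(a^2 + 3*a) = (a - 5)*(a + 3)*(a)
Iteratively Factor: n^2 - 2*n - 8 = (n - 4)*(n + 2)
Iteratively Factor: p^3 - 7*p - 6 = (p - 3)*(p^2 + 3*p + 2) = (p - 3)*(p + 2)*(p + 1)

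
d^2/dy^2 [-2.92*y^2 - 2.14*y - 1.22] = -5.84000000000000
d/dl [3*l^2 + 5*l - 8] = 6*l + 5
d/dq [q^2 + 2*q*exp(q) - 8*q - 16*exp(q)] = 2*q*exp(q) + 2*q - 14*exp(q) - 8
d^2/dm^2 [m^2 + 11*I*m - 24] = 2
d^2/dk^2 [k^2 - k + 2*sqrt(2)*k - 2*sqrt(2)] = 2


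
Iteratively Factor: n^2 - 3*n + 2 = (n - 2)*(n - 1)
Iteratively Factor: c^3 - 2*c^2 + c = (c)*(c^2 - 2*c + 1) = c*(c - 1)*(c - 1)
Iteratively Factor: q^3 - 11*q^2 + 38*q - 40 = (q - 2)*(q^2 - 9*q + 20) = (q - 5)*(q - 2)*(q - 4)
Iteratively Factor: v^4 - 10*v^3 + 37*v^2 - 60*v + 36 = (v - 3)*(v^3 - 7*v^2 + 16*v - 12) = (v - 3)^2*(v^2 - 4*v + 4) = (v - 3)^2*(v - 2)*(v - 2)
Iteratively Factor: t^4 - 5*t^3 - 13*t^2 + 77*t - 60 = (t + 4)*(t^3 - 9*t^2 + 23*t - 15) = (t - 5)*(t + 4)*(t^2 - 4*t + 3) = (t - 5)*(t - 3)*(t + 4)*(t - 1)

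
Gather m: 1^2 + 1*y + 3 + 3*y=4*y + 4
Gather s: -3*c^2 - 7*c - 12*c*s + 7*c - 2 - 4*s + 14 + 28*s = -3*c^2 + s*(24 - 12*c) + 12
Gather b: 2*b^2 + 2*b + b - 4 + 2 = 2*b^2 + 3*b - 2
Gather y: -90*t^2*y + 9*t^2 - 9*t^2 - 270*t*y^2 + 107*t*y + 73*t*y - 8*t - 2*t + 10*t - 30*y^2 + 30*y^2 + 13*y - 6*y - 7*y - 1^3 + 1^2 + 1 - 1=-270*t*y^2 + y*(-90*t^2 + 180*t)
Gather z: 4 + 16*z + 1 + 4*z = 20*z + 5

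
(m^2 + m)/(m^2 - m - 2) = m/(m - 2)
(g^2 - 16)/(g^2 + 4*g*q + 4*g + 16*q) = (g - 4)/(g + 4*q)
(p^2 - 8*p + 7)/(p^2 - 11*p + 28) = (p - 1)/(p - 4)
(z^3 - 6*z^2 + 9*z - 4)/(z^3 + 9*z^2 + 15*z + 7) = (z^3 - 6*z^2 + 9*z - 4)/(z^3 + 9*z^2 + 15*z + 7)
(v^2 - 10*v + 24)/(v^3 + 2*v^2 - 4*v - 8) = (v^2 - 10*v + 24)/(v^3 + 2*v^2 - 4*v - 8)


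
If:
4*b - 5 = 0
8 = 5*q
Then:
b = 5/4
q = 8/5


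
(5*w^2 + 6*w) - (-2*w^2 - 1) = 7*w^2 + 6*w + 1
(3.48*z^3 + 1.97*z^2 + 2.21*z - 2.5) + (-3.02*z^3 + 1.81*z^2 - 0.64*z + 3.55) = 0.46*z^3 + 3.78*z^2 + 1.57*z + 1.05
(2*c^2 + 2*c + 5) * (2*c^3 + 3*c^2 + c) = 4*c^5 + 10*c^4 + 18*c^3 + 17*c^2 + 5*c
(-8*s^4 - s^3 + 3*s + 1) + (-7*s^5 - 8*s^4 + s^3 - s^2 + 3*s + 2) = -7*s^5 - 16*s^4 - s^2 + 6*s + 3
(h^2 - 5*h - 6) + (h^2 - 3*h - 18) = 2*h^2 - 8*h - 24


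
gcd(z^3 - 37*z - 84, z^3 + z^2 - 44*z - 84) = z - 7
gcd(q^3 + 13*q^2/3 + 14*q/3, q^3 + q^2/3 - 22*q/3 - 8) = q + 2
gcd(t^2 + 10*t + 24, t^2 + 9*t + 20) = t + 4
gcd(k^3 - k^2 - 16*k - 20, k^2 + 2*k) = k + 2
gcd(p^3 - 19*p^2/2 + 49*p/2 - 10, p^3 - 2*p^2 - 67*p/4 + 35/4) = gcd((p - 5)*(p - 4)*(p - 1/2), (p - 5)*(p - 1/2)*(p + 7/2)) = p^2 - 11*p/2 + 5/2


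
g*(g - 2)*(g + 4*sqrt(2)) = g^3 - 2*g^2 + 4*sqrt(2)*g^2 - 8*sqrt(2)*g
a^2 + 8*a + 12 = (a + 2)*(a + 6)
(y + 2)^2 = y^2 + 4*y + 4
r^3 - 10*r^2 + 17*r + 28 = (r - 7)*(r - 4)*(r + 1)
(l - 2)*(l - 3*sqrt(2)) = l^2 - 3*sqrt(2)*l - 2*l + 6*sqrt(2)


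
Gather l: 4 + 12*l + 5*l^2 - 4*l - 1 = 5*l^2 + 8*l + 3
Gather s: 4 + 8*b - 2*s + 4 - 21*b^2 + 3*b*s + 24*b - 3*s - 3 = -21*b^2 + 32*b + s*(3*b - 5) + 5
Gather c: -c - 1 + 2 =1 - c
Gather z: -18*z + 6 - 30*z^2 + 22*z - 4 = -30*z^2 + 4*z + 2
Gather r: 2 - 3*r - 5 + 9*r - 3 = 6*r - 6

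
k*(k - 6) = k^2 - 6*k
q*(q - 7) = q^2 - 7*q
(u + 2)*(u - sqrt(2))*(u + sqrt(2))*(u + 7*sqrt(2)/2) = u^4 + 2*u^3 + 7*sqrt(2)*u^3/2 - 2*u^2 + 7*sqrt(2)*u^2 - 7*sqrt(2)*u - 4*u - 14*sqrt(2)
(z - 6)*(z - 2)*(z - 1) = z^3 - 9*z^2 + 20*z - 12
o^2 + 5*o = o*(o + 5)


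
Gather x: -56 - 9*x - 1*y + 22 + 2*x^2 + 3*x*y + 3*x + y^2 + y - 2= 2*x^2 + x*(3*y - 6) + y^2 - 36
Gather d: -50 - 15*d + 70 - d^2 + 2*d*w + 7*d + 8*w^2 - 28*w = -d^2 + d*(2*w - 8) + 8*w^2 - 28*w + 20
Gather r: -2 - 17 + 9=-10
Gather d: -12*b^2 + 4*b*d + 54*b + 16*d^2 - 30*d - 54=-12*b^2 + 54*b + 16*d^2 + d*(4*b - 30) - 54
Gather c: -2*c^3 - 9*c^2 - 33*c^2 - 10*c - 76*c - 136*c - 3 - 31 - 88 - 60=-2*c^3 - 42*c^2 - 222*c - 182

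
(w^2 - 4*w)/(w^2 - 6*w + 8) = w/(w - 2)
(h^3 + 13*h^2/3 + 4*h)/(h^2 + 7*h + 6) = h*(3*h^2 + 13*h + 12)/(3*(h^2 + 7*h + 6))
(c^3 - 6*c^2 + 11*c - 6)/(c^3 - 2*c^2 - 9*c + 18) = (c - 1)/(c + 3)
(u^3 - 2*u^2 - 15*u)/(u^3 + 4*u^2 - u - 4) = u*(u^2 - 2*u - 15)/(u^3 + 4*u^2 - u - 4)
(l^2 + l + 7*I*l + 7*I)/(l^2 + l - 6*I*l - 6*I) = (l + 7*I)/(l - 6*I)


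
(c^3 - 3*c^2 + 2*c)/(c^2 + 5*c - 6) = c*(c - 2)/(c + 6)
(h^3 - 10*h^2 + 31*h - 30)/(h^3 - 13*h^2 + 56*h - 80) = (h^2 - 5*h + 6)/(h^2 - 8*h + 16)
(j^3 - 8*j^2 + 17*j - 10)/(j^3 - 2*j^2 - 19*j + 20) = (j - 2)/(j + 4)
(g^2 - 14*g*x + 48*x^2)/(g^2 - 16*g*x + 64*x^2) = (-g + 6*x)/(-g + 8*x)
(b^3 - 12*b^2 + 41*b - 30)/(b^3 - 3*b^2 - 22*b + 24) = (b - 5)/(b + 4)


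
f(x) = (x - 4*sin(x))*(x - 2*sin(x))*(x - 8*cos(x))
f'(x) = (1 - 4*cos(x))*(x - 2*sin(x))*(x - 8*cos(x)) + (1 - 2*cos(x))*(x - 4*sin(x))*(x - 8*cos(x)) + (x - 4*sin(x))*(x - 2*sin(x))*(8*sin(x) + 1) = (x - 4*sin(x))*(x - 2*sin(x))*(8*sin(x) + 1) - (x - 4*sin(x))*(x - 8*cos(x))*(2*cos(x) - 1) - (x - 2*sin(x))*(x - 8*cos(x))*(4*cos(x) - 1)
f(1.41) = 0.18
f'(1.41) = 12.49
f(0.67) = -5.81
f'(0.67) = -6.42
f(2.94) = 58.55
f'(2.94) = 217.00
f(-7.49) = -218.03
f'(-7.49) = -150.05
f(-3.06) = 38.92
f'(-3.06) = -108.43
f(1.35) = -0.62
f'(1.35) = 14.13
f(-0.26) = -1.56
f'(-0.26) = 11.34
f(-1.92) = -0.06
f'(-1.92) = 2.94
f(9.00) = 979.04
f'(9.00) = 1214.76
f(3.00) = 72.28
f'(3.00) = 240.55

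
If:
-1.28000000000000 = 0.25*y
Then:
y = -5.12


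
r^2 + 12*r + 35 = (r + 5)*(r + 7)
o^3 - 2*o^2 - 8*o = o*(o - 4)*(o + 2)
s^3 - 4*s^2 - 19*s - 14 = (s - 7)*(s + 1)*(s + 2)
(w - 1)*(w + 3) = w^2 + 2*w - 3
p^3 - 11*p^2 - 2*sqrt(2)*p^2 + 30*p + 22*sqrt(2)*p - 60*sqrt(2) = (p - 6)*(p - 5)*(p - 2*sqrt(2))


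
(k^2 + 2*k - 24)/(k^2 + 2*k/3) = 3*(k^2 + 2*k - 24)/(k*(3*k + 2))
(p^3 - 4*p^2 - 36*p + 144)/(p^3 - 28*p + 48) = (p - 6)/(p - 2)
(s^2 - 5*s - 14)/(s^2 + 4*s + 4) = (s - 7)/(s + 2)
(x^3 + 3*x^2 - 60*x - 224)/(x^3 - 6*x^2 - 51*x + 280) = (x + 4)/(x - 5)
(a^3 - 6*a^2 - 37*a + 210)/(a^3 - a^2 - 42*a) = (a - 5)/a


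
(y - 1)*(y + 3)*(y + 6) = y^3 + 8*y^2 + 9*y - 18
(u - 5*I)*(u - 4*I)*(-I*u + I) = -I*u^3 - 9*u^2 + I*u^2 + 9*u + 20*I*u - 20*I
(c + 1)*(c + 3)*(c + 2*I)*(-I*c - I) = -I*c^4 + 2*c^3 - 5*I*c^3 + 10*c^2 - 7*I*c^2 + 14*c - 3*I*c + 6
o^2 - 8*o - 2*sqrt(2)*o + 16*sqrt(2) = (o - 8)*(o - 2*sqrt(2))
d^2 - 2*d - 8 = (d - 4)*(d + 2)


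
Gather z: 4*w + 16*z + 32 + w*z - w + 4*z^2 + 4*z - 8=3*w + 4*z^2 + z*(w + 20) + 24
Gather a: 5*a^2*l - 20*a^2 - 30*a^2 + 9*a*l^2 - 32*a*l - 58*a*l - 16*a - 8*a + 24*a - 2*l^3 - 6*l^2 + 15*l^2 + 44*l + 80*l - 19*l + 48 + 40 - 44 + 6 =a^2*(5*l - 50) + a*(9*l^2 - 90*l) - 2*l^3 + 9*l^2 + 105*l + 50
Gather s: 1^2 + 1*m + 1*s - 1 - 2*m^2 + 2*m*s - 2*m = -2*m^2 - m + s*(2*m + 1)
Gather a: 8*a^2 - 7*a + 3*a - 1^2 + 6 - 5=8*a^2 - 4*a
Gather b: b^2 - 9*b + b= b^2 - 8*b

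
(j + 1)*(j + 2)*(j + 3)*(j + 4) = j^4 + 10*j^3 + 35*j^2 + 50*j + 24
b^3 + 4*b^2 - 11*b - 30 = (b - 3)*(b + 2)*(b + 5)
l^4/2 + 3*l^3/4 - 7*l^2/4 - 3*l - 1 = (l/2 + 1/2)*(l - 2)*(l + 1/2)*(l + 2)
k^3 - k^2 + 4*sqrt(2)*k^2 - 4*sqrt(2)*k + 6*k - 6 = (k - 1)*(k + sqrt(2))*(k + 3*sqrt(2))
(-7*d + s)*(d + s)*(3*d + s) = -21*d^3 - 25*d^2*s - 3*d*s^2 + s^3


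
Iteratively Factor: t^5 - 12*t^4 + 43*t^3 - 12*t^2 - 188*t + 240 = (t - 3)*(t^4 - 9*t^3 + 16*t^2 + 36*t - 80) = (t - 5)*(t - 3)*(t^3 - 4*t^2 - 4*t + 16) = (t - 5)*(t - 3)*(t + 2)*(t^2 - 6*t + 8) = (t - 5)*(t - 4)*(t - 3)*(t + 2)*(t - 2)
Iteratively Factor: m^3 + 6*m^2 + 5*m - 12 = (m + 3)*(m^2 + 3*m - 4) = (m - 1)*(m + 3)*(m + 4)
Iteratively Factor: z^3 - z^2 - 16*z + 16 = (z + 4)*(z^2 - 5*z + 4) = (z - 4)*(z + 4)*(z - 1)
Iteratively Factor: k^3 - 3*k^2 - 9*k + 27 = (k - 3)*(k^2 - 9) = (k - 3)*(k + 3)*(k - 3)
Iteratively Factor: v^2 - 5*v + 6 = (v - 2)*(v - 3)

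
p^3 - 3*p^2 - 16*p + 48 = (p - 4)*(p - 3)*(p + 4)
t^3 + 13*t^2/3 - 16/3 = (t - 1)*(t + 4/3)*(t + 4)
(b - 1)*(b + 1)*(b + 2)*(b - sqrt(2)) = b^4 - sqrt(2)*b^3 + 2*b^3 - 2*sqrt(2)*b^2 - b^2 - 2*b + sqrt(2)*b + 2*sqrt(2)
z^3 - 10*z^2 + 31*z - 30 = (z - 5)*(z - 3)*(z - 2)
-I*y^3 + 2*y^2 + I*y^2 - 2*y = y*(y + 2*I)*(-I*y + I)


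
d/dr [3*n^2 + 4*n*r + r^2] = 4*n + 2*r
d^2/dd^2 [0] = 0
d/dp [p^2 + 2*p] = 2*p + 2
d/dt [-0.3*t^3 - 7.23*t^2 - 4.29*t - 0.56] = -0.9*t^2 - 14.46*t - 4.29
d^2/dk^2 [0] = 0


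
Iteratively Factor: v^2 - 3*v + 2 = (v - 2)*(v - 1)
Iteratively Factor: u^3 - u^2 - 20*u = (u)*(u^2 - u - 20) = u*(u + 4)*(u - 5)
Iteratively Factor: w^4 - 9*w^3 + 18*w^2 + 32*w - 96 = (w - 4)*(w^3 - 5*w^2 - 2*w + 24) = (w - 4)*(w - 3)*(w^2 - 2*w - 8) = (w - 4)*(w - 3)*(w + 2)*(w - 4)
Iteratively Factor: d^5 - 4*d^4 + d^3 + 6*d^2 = (d + 1)*(d^4 - 5*d^3 + 6*d^2) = d*(d + 1)*(d^3 - 5*d^2 + 6*d) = d*(d - 3)*(d + 1)*(d^2 - 2*d) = d*(d - 3)*(d - 2)*(d + 1)*(d)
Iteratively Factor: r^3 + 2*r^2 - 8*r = (r - 2)*(r^2 + 4*r) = r*(r - 2)*(r + 4)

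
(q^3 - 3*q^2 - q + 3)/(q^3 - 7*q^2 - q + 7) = (q - 3)/(q - 7)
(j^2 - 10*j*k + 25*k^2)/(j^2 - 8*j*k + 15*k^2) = (j - 5*k)/(j - 3*k)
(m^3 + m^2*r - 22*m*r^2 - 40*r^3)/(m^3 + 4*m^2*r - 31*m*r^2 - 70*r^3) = (m + 4*r)/(m + 7*r)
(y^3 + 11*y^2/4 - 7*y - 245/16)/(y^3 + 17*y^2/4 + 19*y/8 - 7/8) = (8*y^2 - 6*y - 35)/(2*(4*y^2 + 3*y - 1))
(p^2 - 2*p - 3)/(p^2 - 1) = (p - 3)/(p - 1)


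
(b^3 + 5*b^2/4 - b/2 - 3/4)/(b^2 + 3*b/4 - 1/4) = (4*b^2 + b - 3)/(4*b - 1)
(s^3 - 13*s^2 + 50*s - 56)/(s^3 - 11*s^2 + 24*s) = (s^3 - 13*s^2 + 50*s - 56)/(s*(s^2 - 11*s + 24))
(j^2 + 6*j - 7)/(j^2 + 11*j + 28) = (j - 1)/(j + 4)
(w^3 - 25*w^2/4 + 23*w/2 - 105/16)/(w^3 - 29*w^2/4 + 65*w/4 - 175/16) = (2*w - 3)/(2*w - 5)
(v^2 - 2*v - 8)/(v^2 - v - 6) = (v - 4)/(v - 3)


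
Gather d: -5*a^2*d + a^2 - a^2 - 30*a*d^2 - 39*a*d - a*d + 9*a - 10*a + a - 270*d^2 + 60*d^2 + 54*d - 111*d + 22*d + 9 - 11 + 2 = d^2*(-30*a - 210) + d*(-5*a^2 - 40*a - 35)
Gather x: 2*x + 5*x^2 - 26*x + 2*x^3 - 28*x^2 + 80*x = 2*x^3 - 23*x^2 + 56*x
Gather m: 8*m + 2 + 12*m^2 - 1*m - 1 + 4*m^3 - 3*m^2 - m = 4*m^3 + 9*m^2 + 6*m + 1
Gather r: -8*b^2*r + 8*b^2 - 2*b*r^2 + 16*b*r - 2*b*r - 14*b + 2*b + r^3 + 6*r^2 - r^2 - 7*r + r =8*b^2 - 12*b + r^3 + r^2*(5 - 2*b) + r*(-8*b^2 + 14*b - 6)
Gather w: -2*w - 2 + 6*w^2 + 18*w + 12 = 6*w^2 + 16*w + 10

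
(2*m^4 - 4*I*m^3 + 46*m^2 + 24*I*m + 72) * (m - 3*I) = 2*m^5 - 10*I*m^4 + 34*m^3 - 114*I*m^2 + 144*m - 216*I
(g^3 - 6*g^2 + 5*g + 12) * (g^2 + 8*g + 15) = g^5 + 2*g^4 - 28*g^3 - 38*g^2 + 171*g + 180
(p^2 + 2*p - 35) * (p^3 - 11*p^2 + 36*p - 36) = p^5 - 9*p^4 - 21*p^3 + 421*p^2 - 1332*p + 1260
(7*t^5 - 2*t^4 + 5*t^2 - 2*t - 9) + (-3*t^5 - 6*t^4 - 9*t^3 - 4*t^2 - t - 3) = 4*t^5 - 8*t^4 - 9*t^3 + t^2 - 3*t - 12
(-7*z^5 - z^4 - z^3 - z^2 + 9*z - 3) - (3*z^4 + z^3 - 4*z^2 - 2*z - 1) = -7*z^5 - 4*z^4 - 2*z^3 + 3*z^2 + 11*z - 2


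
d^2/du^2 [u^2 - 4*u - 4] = 2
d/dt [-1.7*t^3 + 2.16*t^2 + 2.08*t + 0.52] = -5.1*t^2 + 4.32*t + 2.08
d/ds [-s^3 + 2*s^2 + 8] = s*(4 - 3*s)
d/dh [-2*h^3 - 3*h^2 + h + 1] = -6*h^2 - 6*h + 1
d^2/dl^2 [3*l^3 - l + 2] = 18*l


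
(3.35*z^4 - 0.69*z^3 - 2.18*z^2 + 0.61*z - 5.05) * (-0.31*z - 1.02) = -1.0385*z^5 - 3.2031*z^4 + 1.3796*z^3 + 2.0345*z^2 + 0.9433*z + 5.151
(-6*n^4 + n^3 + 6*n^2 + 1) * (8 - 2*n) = 12*n^5 - 50*n^4 - 4*n^3 + 48*n^2 - 2*n + 8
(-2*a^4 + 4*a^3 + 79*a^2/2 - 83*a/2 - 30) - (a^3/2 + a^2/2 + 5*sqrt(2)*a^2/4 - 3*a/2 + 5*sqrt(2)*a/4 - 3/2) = -2*a^4 + 7*a^3/2 - 5*sqrt(2)*a^2/4 + 39*a^2 - 40*a - 5*sqrt(2)*a/4 - 57/2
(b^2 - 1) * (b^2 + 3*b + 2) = b^4 + 3*b^3 + b^2 - 3*b - 2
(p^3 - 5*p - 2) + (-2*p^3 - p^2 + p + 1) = -p^3 - p^2 - 4*p - 1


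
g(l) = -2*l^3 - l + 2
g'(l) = -6*l^2 - 1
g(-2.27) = 27.66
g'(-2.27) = -31.92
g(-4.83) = 232.19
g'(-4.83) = -140.97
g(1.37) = -4.51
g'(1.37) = -12.26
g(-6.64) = 594.15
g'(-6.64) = -265.54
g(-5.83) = 404.14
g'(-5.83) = -204.93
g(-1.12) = 5.93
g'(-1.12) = -8.53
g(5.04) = -259.09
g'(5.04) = -153.41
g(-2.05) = 21.28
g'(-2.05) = -26.22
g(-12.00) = 3470.00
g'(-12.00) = -865.00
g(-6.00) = 440.00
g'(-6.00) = -217.00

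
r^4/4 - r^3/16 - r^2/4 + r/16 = r*(r/4 + 1/4)*(r - 1)*(r - 1/4)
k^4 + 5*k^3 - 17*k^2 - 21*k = k*(k - 3)*(k + 1)*(k + 7)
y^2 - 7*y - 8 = (y - 8)*(y + 1)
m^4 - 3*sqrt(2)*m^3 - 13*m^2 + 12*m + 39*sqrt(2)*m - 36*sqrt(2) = (m - 3)*(m - 1)*(m + 4)*(m - 3*sqrt(2))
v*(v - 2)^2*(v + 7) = v^4 + 3*v^3 - 24*v^2 + 28*v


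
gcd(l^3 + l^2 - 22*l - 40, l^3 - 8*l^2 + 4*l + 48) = l + 2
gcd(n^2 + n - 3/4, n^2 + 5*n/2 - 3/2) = n - 1/2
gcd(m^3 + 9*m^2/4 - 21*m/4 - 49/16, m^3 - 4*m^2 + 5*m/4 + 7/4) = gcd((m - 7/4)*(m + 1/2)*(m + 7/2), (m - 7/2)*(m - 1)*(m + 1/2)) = m + 1/2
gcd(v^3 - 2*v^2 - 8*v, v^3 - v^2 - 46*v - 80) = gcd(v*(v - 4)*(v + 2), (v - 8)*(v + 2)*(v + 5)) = v + 2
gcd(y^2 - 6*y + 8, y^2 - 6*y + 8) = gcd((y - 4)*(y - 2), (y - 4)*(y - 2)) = y^2 - 6*y + 8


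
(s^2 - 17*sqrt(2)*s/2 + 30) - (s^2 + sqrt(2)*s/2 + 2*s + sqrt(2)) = -9*sqrt(2)*s - 2*s - sqrt(2) + 30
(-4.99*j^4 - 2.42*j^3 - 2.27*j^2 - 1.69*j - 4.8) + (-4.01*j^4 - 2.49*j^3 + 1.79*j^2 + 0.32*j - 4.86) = -9.0*j^4 - 4.91*j^3 - 0.48*j^2 - 1.37*j - 9.66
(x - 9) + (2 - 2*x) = -x - 7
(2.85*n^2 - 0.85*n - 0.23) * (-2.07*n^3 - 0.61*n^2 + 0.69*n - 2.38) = -5.8995*n^5 + 0.0209999999999999*n^4 + 2.9611*n^3 - 7.2292*n^2 + 1.8643*n + 0.5474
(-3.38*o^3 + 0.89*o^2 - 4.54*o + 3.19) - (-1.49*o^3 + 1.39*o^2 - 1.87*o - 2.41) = -1.89*o^3 - 0.5*o^2 - 2.67*o + 5.6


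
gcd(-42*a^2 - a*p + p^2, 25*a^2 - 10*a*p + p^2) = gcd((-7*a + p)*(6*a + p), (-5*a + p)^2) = 1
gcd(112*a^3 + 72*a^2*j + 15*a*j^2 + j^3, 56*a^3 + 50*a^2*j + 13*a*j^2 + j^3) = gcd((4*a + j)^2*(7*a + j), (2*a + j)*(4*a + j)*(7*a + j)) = 28*a^2 + 11*a*j + j^2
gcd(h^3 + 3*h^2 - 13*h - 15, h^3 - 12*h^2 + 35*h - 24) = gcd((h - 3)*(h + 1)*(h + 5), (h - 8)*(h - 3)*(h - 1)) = h - 3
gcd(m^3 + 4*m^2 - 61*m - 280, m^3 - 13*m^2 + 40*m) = m - 8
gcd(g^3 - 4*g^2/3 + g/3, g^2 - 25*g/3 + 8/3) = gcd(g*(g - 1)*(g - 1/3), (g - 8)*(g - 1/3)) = g - 1/3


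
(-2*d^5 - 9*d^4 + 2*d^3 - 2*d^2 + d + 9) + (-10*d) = -2*d^5 - 9*d^4 + 2*d^3 - 2*d^2 - 9*d + 9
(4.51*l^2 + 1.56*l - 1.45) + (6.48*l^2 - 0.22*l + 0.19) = 10.99*l^2 + 1.34*l - 1.26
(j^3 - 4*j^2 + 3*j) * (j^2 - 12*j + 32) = j^5 - 16*j^4 + 83*j^3 - 164*j^2 + 96*j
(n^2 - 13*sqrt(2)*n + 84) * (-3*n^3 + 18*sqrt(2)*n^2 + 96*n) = -3*n^5 + 57*sqrt(2)*n^4 - 624*n^3 + 264*sqrt(2)*n^2 + 8064*n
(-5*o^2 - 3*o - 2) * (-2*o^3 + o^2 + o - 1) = 10*o^5 + o^4 - 4*o^3 + o + 2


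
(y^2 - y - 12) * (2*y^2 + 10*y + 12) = 2*y^4 + 8*y^3 - 22*y^2 - 132*y - 144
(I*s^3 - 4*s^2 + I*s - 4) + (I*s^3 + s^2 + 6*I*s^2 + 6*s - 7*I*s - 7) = 2*I*s^3 - 3*s^2 + 6*I*s^2 + 6*s - 6*I*s - 11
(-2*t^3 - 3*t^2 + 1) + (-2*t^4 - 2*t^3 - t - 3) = -2*t^4 - 4*t^3 - 3*t^2 - t - 2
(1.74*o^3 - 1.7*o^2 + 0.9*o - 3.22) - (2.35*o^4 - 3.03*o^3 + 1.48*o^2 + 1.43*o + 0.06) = -2.35*o^4 + 4.77*o^3 - 3.18*o^2 - 0.53*o - 3.28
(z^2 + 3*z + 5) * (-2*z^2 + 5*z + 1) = -2*z^4 - z^3 + 6*z^2 + 28*z + 5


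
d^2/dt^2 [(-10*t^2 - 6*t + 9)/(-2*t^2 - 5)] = 8*(6*t^3 - 102*t^2 - 45*t + 85)/(8*t^6 + 60*t^4 + 150*t^2 + 125)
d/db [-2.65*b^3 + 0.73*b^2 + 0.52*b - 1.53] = -7.95*b^2 + 1.46*b + 0.52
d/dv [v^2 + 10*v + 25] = 2*v + 10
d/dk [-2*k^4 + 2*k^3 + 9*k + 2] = -8*k^3 + 6*k^2 + 9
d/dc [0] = 0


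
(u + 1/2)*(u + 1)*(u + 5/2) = u^3 + 4*u^2 + 17*u/4 + 5/4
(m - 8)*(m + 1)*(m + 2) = m^3 - 5*m^2 - 22*m - 16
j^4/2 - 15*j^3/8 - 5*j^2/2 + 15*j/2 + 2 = (j/2 + 1)*(j - 4)*(j - 2)*(j + 1/4)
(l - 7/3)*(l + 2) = l^2 - l/3 - 14/3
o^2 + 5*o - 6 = (o - 1)*(o + 6)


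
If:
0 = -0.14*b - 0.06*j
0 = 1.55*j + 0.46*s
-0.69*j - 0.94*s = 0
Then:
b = 0.00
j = 0.00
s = 0.00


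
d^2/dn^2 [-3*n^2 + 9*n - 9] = -6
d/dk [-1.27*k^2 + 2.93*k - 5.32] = 2.93 - 2.54*k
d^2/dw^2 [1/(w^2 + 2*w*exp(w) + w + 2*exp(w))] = 2*(-(w*exp(w) + 3*exp(w) + 1)*(w^2 + 2*w*exp(w) + w + 2*exp(w)) + (2*w*exp(w) + 2*w + 4*exp(w) + 1)^2)/(w^2 + 2*w*exp(w) + w + 2*exp(w))^3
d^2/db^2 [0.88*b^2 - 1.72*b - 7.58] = 1.76000000000000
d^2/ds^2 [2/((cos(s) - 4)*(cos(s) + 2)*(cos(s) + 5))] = 6*(-8*(1 - cos(s)^2)^2 + 4*sin(s)^6 + cos(s)^6 - 11*cos(s)^5 - 50*cos(s)^3 - 290*cos(s)^2 + 212*cos(s) + 300)/((cos(s) - 4)^3*(cos(s) + 2)^3*(cos(s) + 5)^3)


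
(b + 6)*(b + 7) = b^2 + 13*b + 42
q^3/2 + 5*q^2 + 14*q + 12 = (q/2 + 1)*(q + 2)*(q + 6)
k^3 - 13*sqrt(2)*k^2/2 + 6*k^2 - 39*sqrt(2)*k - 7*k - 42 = (k + 6)*(k - 7*sqrt(2))*(k + sqrt(2)/2)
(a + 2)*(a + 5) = a^2 + 7*a + 10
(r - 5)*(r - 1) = r^2 - 6*r + 5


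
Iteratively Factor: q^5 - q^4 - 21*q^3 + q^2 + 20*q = (q)*(q^4 - q^3 - 21*q^2 + q + 20) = q*(q + 4)*(q^3 - 5*q^2 - q + 5) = q*(q - 1)*(q + 4)*(q^2 - 4*q - 5) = q*(q - 5)*(q - 1)*(q + 4)*(q + 1)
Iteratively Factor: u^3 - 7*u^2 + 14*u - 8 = (u - 4)*(u^2 - 3*u + 2) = (u - 4)*(u - 1)*(u - 2)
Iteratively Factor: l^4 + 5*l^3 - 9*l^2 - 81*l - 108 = (l + 3)*(l^3 + 2*l^2 - 15*l - 36) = (l + 3)^2*(l^2 - l - 12) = (l + 3)^3*(l - 4)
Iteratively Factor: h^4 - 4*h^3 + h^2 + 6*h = (h + 1)*(h^3 - 5*h^2 + 6*h) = h*(h + 1)*(h^2 - 5*h + 6) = h*(h - 3)*(h + 1)*(h - 2)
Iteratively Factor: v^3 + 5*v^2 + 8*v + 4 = (v + 1)*(v^2 + 4*v + 4) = (v + 1)*(v + 2)*(v + 2)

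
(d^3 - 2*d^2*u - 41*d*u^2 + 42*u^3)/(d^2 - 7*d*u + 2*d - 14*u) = (d^2 + 5*d*u - 6*u^2)/(d + 2)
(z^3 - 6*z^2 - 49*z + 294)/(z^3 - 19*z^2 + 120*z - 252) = (z + 7)/(z - 6)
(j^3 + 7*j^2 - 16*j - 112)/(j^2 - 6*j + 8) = (j^2 + 11*j + 28)/(j - 2)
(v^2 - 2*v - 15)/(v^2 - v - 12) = (v - 5)/(v - 4)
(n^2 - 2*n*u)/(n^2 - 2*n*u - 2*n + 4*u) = n/(n - 2)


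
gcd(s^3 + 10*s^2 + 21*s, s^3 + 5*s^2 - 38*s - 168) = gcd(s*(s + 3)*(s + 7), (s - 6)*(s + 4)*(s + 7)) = s + 7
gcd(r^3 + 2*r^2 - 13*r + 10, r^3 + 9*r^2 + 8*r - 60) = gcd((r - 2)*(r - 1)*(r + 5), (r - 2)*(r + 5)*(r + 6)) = r^2 + 3*r - 10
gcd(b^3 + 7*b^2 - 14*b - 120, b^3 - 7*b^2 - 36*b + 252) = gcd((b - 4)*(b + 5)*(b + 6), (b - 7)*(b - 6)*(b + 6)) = b + 6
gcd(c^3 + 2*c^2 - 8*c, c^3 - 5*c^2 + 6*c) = c^2 - 2*c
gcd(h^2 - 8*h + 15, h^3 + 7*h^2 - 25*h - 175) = h - 5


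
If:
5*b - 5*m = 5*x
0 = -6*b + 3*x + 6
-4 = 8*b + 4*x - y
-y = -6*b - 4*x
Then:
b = -2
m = 4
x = -6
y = -36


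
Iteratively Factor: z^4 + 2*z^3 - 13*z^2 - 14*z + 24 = (z + 4)*(z^3 - 2*z^2 - 5*z + 6) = (z - 1)*(z + 4)*(z^2 - z - 6) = (z - 1)*(z + 2)*(z + 4)*(z - 3)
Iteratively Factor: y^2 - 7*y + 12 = (y - 4)*(y - 3)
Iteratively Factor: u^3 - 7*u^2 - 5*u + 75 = (u + 3)*(u^2 - 10*u + 25) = (u - 5)*(u + 3)*(u - 5)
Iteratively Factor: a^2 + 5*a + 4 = (a + 4)*(a + 1)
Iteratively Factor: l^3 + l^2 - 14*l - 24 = (l + 3)*(l^2 - 2*l - 8) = (l + 2)*(l + 3)*(l - 4)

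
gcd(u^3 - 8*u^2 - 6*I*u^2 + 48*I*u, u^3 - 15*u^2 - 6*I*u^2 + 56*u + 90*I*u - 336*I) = u^2 + u*(-8 - 6*I) + 48*I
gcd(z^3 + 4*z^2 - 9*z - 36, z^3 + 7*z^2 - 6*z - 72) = z^2 + z - 12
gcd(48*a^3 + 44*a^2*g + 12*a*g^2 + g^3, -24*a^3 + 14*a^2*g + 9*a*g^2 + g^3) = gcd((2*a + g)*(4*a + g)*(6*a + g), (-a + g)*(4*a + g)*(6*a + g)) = 24*a^2 + 10*a*g + g^2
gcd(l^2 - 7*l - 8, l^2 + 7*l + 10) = 1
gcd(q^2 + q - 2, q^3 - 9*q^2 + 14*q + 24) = 1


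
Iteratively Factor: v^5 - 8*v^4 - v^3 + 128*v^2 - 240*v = (v - 5)*(v^4 - 3*v^3 - 16*v^2 + 48*v) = (v - 5)*(v + 4)*(v^3 - 7*v^2 + 12*v) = v*(v - 5)*(v + 4)*(v^2 - 7*v + 12) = v*(v - 5)*(v - 3)*(v + 4)*(v - 4)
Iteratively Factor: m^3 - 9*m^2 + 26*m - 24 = (m - 2)*(m^2 - 7*m + 12) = (m - 3)*(m - 2)*(m - 4)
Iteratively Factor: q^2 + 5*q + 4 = (q + 1)*(q + 4)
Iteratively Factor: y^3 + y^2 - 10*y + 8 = (y - 2)*(y^2 + 3*y - 4) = (y - 2)*(y + 4)*(y - 1)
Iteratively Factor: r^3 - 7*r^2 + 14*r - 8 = (r - 2)*(r^2 - 5*r + 4) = (r - 4)*(r - 2)*(r - 1)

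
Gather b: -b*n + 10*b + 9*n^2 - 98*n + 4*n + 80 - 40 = b*(10 - n) + 9*n^2 - 94*n + 40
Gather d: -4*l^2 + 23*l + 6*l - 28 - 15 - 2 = -4*l^2 + 29*l - 45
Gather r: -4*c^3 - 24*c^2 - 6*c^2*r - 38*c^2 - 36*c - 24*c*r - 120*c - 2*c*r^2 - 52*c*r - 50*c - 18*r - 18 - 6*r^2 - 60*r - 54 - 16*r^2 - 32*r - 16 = -4*c^3 - 62*c^2 - 206*c + r^2*(-2*c - 22) + r*(-6*c^2 - 76*c - 110) - 88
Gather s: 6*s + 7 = 6*s + 7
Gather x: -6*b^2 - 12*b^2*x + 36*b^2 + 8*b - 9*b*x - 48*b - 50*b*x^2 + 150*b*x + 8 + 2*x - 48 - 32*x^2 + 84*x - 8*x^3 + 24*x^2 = 30*b^2 - 40*b - 8*x^3 + x^2*(-50*b - 8) + x*(-12*b^2 + 141*b + 86) - 40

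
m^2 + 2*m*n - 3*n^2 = (m - n)*(m + 3*n)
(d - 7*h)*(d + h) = d^2 - 6*d*h - 7*h^2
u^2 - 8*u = u*(u - 8)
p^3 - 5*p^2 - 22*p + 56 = (p - 7)*(p - 2)*(p + 4)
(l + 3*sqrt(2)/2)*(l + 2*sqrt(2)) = l^2 + 7*sqrt(2)*l/2 + 6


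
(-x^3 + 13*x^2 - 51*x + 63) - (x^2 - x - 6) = -x^3 + 12*x^2 - 50*x + 69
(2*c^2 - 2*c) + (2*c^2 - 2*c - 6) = 4*c^2 - 4*c - 6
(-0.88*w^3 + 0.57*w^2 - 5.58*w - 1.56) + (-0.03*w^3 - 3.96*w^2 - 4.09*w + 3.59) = -0.91*w^3 - 3.39*w^2 - 9.67*w + 2.03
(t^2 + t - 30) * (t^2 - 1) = t^4 + t^3 - 31*t^2 - t + 30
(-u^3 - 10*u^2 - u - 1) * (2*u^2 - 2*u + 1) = -2*u^5 - 18*u^4 + 17*u^3 - 10*u^2 + u - 1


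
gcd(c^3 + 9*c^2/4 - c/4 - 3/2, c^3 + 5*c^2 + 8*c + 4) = c^2 + 3*c + 2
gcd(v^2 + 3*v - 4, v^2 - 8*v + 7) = v - 1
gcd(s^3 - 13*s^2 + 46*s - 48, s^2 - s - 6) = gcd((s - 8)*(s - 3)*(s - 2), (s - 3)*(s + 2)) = s - 3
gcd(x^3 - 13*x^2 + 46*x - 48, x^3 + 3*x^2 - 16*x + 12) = x - 2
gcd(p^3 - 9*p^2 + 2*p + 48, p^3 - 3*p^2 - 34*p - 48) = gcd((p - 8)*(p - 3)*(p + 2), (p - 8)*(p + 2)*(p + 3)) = p^2 - 6*p - 16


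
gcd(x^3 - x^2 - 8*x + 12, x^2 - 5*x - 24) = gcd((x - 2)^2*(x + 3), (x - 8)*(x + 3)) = x + 3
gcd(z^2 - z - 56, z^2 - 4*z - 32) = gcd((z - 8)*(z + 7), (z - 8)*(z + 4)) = z - 8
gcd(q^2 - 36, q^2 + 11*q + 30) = q + 6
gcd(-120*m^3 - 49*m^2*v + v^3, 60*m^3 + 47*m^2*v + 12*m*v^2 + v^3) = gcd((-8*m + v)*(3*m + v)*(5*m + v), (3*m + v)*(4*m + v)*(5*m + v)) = 15*m^2 + 8*m*v + v^2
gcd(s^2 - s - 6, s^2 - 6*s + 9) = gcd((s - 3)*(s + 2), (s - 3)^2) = s - 3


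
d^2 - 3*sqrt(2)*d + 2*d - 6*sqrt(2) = (d + 2)*(d - 3*sqrt(2))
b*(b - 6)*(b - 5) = b^3 - 11*b^2 + 30*b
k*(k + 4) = k^2 + 4*k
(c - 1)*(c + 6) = c^2 + 5*c - 6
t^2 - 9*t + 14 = (t - 7)*(t - 2)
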